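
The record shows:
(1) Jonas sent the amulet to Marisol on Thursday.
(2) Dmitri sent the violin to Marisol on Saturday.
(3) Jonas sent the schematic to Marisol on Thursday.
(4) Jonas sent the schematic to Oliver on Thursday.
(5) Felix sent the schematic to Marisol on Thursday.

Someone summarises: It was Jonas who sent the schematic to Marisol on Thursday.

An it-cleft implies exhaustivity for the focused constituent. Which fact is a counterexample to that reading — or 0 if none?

The cleft puts "Jonas" in focus and presupposes the open proposition with same thing, recipient, setting (the schematic / Marisol / on Thursday).
Exhaustivity: Jonas is the only agent satisfying that background.
Fact (5) shares the background but with agent = Felix; exhaustivity is violated.

5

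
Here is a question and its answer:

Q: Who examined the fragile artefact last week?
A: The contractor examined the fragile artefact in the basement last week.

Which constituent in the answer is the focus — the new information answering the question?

the contractor

The wh-word "who" asks about the subject (agent).
In the answer, "the fragile artefact" and "last week" are given — repeated from the question.
"in the basement" is also new, but it specifies the location, which is not what the question asks about — so it is not the focus.
The constituent filling the subject (agent) gap is "the contractor"; that is the focus.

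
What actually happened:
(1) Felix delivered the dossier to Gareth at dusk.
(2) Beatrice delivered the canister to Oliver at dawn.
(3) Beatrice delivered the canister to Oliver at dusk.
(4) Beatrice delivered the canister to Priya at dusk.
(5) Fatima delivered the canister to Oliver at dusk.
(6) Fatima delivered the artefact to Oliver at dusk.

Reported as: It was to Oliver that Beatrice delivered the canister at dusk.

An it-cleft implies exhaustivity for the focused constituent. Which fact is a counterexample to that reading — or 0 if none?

4

Focus of the cleft: "Oliver" (the recipient). Presupposed background: Beatrice as agent and the canister as thing and at dusk as setting.
The exhaustive reading says no other recipient fits that background.
Fact (4) shares the background but with recipient = Priya; exhaustivity is violated.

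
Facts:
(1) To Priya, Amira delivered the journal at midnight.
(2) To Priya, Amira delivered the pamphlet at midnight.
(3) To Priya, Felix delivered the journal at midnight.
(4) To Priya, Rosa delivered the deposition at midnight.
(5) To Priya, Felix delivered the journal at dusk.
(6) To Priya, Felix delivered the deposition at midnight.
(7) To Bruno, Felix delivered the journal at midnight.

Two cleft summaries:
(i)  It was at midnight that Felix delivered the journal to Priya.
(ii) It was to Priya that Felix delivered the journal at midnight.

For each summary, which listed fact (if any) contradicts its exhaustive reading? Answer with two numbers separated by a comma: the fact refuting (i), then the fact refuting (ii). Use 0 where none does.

5, 7

Summary (i) focuses "at midnight" (the setting); background same agent, thing, recipient (Felix / the journal / Priya). Fact (5) matches that background with setting = at dusk — refutes (i).
Summary (ii) focuses "Priya" (the recipient); background same agent, thing, setting (Felix / the journal / at midnight). Fact (7) matches that background with recipient = Bruno — refutes (ii).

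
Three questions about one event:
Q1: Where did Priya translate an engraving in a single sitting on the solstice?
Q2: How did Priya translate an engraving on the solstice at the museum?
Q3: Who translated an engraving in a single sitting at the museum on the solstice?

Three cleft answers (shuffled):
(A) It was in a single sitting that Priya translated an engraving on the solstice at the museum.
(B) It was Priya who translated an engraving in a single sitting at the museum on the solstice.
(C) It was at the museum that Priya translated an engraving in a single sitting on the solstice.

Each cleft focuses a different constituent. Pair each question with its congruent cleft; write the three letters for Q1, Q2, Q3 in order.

Q1 asks about the location; cleft (C) focuses "at the museum", which is the location — so Q1 → C.
Q2 asks about the manner; cleft (A) focuses "in a single sitting", which is the manner — so Q2 → A.
Q3 asks about the subject (agent); cleft (B) focuses "Priya", which is the subject (agent) — so Q3 → B.
Mapping: Q1→C, Q2→A, Q3→B.

CAB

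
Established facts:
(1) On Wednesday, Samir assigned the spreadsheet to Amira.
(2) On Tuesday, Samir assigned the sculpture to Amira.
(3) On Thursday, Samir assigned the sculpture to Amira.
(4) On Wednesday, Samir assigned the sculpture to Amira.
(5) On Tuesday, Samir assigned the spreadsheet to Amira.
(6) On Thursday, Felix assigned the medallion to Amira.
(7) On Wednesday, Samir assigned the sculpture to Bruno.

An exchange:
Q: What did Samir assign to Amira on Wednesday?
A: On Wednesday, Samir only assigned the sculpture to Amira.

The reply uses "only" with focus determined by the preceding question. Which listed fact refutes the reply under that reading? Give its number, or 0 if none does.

The question "What did ...?" targets the thing, so in the reply the focus falls on "the sculpture".
So "only" ranges over things; the rest (agent = Samir, recipient = Amira, setting = on Wednesday) is presupposed.
Fact (1) shares the background with a different thing (the spreadsheet) — counterexample.
(Fact (2) would refute a reading with focus on the setting — but that is not what the question asks.)

1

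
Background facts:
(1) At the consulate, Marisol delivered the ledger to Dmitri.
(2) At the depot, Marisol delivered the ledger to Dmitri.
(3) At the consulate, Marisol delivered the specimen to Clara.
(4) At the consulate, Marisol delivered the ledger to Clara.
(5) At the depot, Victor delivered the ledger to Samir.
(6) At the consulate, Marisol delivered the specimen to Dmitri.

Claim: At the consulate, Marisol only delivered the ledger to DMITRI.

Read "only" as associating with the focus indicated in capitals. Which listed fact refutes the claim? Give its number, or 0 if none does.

The capitals mark "Dmitri" as focus. So "only" rules out other recipients, with the rest (same agent, thing, setting (Marisol / the ledger / at the consulate)) as background.
Fact (4) matches on same agent, thing, setting (Marisol / the ledger / at the consulate), but has recipient = Clara instead. That refutes the claim.

4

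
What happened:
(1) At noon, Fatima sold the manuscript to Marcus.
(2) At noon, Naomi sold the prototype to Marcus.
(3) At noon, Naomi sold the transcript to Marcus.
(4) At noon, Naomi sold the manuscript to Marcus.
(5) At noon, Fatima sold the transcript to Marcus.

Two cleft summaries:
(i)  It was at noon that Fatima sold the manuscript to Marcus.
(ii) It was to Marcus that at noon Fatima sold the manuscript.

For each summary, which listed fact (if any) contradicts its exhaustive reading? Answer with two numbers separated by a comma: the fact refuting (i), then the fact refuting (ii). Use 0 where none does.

Summary (i) focuses "at noon" (the setting); background same agent, thing, recipient (Fatima / the manuscript / Marcus). No fact matches that background with a different setting, so 0.
Summary (ii) focuses "Marcus" (the recipient); background same agent, thing, setting (Fatima / the manuscript / at noon). No fact matches that background with a different recipient, so 0.

0, 0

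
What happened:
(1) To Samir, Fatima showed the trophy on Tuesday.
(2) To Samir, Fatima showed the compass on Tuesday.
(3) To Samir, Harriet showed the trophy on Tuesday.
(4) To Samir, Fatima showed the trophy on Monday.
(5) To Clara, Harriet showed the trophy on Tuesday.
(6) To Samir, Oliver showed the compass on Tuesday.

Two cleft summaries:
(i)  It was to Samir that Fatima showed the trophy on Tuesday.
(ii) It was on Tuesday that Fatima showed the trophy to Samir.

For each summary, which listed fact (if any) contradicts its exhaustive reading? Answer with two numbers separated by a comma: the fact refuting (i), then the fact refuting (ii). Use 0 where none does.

Summary (i) focuses "Samir" (the recipient); background agent = Fatima, thing = the trophy, setting = on Tuesday. No fact matches that background with a different recipient, so 0.
Summary (ii) focuses "on Tuesday" (the setting); background agent = Fatima, thing = the trophy, recipient = Samir. Fact (4) matches that background with setting = on Monday — refutes (ii).

0, 4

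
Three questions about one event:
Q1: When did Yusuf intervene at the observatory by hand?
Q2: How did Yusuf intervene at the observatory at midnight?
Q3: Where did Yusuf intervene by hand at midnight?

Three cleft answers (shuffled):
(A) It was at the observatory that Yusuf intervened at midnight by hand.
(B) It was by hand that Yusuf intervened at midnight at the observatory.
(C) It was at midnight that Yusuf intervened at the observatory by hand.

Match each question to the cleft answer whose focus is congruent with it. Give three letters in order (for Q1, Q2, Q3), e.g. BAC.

Q1 asks about the time; cleft (C) focuses "at midnight", which is the time — so Q1 → C.
Q2 asks about the manner; cleft (B) focuses "by hand", which is the manner — so Q2 → B.
Q3 asks about the location; cleft (A) focuses "at the observatory", which is the location — so Q3 → A.
Mapping: Q1→C, Q2→B, Q3→A.

CBA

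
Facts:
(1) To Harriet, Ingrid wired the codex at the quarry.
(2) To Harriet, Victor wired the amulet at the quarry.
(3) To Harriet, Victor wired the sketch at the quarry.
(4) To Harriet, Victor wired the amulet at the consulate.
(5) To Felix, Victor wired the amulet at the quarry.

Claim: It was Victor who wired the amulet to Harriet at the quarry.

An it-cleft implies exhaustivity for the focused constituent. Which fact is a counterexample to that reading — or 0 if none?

Focus of the cleft: "Victor" (the agent). Presupposed background: thing = the amulet, recipient = Harriet, setting = at the quarry.
The exhaustive reading says no other agent fits that background.
No listed fact matches the background with a different agent. Exhaustivity holds.

0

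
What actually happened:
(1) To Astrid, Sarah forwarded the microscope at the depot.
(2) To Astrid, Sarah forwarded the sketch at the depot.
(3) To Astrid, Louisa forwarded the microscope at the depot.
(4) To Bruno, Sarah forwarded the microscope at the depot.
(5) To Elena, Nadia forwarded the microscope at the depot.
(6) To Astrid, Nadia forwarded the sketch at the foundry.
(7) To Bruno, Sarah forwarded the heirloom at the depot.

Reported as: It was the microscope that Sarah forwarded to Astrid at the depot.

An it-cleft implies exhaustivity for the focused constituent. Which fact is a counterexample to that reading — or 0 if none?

Focus of the cleft: "the microscope" (the thing). Presupposed background: agent = Sarah, recipient = Astrid, setting = at the depot.
The exhaustive reading says no other thing fits that background.
Fact (2) shares the background but with thing = the sketch; exhaustivity is violated.

2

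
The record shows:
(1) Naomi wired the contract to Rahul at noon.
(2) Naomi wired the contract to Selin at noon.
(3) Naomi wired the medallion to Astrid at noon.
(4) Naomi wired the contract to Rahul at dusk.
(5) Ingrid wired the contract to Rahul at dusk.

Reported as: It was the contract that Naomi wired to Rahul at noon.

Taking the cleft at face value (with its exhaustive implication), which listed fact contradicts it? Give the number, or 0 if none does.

0

The cleft puts "the contract" in focus and presupposes the open proposition with agent = Naomi, recipient = Rahul, setting = at noon.
The exhaustive reading says no other thing fits that background.
No listed fact matches the background with a different thing. Exhaustivity holds.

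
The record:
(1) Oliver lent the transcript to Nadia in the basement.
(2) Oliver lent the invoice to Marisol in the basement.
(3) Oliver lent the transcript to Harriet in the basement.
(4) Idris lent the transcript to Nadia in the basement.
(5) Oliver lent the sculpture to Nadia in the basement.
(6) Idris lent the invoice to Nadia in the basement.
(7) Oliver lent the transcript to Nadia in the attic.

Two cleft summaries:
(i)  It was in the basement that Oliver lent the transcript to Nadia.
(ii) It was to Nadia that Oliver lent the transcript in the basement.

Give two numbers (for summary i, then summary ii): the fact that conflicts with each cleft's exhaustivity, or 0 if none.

7, 3

Summary (i) focuses "in the basement" (the setting); background Oliver as agent and the transcript as thing and Nadia as recipient. Fact (7) matches that background with setting = in the attic — refutes (i).
Summary (ii) focuses "Nadia" (the recipient); background Oliver as agent and the transcript as thing and in the basement as setting. Fact (3) matches that background with recipient = Harriet — refutes (ii).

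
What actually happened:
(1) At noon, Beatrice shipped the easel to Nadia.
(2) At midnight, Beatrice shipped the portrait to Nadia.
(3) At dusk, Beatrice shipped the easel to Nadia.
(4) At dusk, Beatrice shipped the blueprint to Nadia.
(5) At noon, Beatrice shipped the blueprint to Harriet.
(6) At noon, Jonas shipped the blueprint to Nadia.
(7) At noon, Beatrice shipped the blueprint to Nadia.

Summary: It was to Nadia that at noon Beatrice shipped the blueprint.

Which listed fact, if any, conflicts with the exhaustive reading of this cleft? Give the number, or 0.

Focus of the cleft: "Nadia" (the recipient). Presupposed background: agent = Beatrice, thing = the blueprint, setting = at noon.
Exhaustivity: Nadia is the only recipient satisfying that background.
Fact (5) shares the background but with recipient = Harriet; exhaustivity is violated.

5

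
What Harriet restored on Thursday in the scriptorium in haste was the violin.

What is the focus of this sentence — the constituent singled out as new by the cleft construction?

the violin

In a pseudo-cleft "What ... was X", the post-copular constituent X is the focus.
Here the focus is "the violin". The backgrounded (presupposed) material includes "Harriet", "in haste", "on Thursday" and "in the scriptorium".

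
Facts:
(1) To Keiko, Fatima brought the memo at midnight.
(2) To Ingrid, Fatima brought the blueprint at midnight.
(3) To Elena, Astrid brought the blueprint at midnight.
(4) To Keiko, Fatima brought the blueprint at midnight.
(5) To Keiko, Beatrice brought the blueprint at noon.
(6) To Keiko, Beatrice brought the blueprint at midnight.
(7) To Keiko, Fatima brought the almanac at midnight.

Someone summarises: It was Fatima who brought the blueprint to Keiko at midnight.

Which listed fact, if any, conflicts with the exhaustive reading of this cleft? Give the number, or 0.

Focus of the cleft: "Fatima" (the agent). Presupposed background: the blueprint as thing and Keiko as recipient and at midnight as setting.
The exhaustive reading says no other agent fits that background.
But fact (6) also has the blueprint as thing and Keiko as recipient and at midnight as setting, with agent = Beatrice — so the exhaustive reading fails.

6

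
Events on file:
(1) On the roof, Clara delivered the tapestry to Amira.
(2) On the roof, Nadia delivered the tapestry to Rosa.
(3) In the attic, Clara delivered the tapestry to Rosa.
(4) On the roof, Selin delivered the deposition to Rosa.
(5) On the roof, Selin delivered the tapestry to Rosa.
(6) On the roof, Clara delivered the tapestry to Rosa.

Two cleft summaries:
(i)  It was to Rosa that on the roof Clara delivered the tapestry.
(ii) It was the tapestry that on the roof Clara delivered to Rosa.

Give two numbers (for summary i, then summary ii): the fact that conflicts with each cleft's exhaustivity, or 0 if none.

Summary (i) focuses "Rosa" (the recipient); background same agent, thing, setting (Clara / the tapestry / on the roof). Fact (1) matches that background with recipient = Amira — refutes (i).
Summary (ii) focuses "the tapestry" (the thing); background same agent, recipient, setting (Clara / Rosa / on the roof). No fact matches that background with a different thing, so 0.

1, 0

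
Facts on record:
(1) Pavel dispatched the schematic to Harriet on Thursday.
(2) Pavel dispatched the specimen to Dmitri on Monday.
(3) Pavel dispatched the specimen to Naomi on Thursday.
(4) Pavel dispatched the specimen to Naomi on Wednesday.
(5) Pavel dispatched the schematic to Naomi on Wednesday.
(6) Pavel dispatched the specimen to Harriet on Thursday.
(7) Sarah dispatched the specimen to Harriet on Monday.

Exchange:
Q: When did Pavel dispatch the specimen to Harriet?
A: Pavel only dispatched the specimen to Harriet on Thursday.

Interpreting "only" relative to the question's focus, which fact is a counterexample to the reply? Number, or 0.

Answering "When did ...?" puts focus on the setting — here, "on Thursday".
So "only" ranges over settings; the rest (same agent, thing, recipient (Pavel / the specimen / Harriet)) is presupposed.
No fact keeps same agent, thing, recipient (Pavel / the specimen / Harriet) while changing the setting; every other fact differs on something backgrounded. The reply stands.
(Fact (3) would refute a reading with focus on the recipient — but that is not what the question asks.)

0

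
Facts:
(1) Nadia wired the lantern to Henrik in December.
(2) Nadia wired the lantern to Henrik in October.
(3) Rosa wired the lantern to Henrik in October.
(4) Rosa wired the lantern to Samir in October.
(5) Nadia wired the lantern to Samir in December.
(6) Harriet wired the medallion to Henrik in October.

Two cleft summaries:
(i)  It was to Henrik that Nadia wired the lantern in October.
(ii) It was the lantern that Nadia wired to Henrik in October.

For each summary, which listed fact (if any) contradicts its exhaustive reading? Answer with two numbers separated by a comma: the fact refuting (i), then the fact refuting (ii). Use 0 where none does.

Summary (i) focuses "Henrik" (the recipient); background agent = Nadia, thing = the lantern, setting = in October. No fact matches that background with a different recipient, so 0.
Summary (ii) focuses "the lantern" (the thing); background agent = Nadia, recipient = Henrik, setting = in October. No fact matches that background with a different thing, so 0.

0, 0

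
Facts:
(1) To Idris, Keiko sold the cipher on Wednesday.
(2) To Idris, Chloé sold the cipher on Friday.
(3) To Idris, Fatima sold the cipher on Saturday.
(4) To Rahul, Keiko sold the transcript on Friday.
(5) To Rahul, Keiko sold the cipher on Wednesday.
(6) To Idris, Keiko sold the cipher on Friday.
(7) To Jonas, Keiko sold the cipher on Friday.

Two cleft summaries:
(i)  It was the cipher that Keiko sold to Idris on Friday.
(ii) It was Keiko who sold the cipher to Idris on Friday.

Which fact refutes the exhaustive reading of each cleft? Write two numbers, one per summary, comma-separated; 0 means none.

Summary (i) focuses "the cipher" (the thing); background agent = Keiko, recipient = Idris, setting = on Friday. No fact matches that background with a different thing, so 0.
Summary (ii) focuses "Keiko" (the agent); background thing = the cipher, recipient = Idris, setting = on Friday. Fact (2) matches that background with agent = Chloé — refutes (ii).

0, 2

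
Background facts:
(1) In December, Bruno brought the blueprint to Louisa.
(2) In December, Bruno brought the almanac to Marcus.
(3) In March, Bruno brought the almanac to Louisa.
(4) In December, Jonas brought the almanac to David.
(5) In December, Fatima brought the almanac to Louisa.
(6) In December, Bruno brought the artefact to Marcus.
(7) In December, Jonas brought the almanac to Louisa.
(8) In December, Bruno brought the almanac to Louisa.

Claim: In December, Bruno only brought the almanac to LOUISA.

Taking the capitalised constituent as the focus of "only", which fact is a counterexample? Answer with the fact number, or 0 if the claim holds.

Focus (in capitals) is "Louisa" — the recipient. "Only" excludes alternative recipients while holding fixed same agent, thing, setting (Bruno / the almanac / in December).
Fact (2) matches on same agent, thing, setting (Bruno / the almanac / in December), but has recipient = Marcus instead. That refutes the claim.

2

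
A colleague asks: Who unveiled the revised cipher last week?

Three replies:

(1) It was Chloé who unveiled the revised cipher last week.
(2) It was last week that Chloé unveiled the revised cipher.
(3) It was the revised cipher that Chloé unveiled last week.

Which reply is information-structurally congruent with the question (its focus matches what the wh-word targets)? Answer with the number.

The question word "who" targets the subject (agent).
Option (1) clefts "Chloé" — that matches what the question asks about.
Option (2) clefts "last week" — the time, not what was asked.
Option (3) clefts "the revised cipher" — the direct object, not what was asked.
So the congruent reply is (1).

1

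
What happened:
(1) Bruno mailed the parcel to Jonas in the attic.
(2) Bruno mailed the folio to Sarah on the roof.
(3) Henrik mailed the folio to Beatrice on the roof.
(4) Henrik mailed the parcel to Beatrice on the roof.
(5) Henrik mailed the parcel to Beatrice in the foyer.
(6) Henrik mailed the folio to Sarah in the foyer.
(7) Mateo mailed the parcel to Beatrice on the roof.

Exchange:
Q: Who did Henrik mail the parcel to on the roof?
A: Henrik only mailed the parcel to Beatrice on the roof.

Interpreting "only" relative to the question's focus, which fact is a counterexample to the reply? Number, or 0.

0

Answering "Who did ... to ...?" puts focus on the recipient — here, "Beatrice".
So "only" ranges over recipients; the rest (agent = Henrik, thing = the parcel, setting = on the roof) is presupposed.
No listed fact shares that background with another recipient. Nothing contradicts the reply.
(Fact (5) would refute a reading with focus on the setting — but that is not what the question asks.)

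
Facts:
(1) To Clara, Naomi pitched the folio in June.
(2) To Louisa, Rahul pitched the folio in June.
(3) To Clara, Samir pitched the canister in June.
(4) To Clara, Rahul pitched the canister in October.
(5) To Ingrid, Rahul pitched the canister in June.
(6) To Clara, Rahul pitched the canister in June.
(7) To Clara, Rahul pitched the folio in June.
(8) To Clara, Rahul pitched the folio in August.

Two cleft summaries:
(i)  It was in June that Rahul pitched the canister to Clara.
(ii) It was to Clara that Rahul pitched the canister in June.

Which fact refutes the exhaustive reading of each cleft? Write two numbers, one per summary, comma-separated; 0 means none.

(i): focus "in June". Looking for Rahul as agent and the canister as thing and Clara as recipient with some other setting — fact (4) has in October there. Refuted.
(ii): focus "Clara". Looking for Rahul as agent and the canister as thing and in June as setting with some other recipient — fact (5) has Ingrid there. Refuted.

4, 5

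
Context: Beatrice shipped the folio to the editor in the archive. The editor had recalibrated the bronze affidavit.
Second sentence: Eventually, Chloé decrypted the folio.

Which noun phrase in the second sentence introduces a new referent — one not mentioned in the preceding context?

Chloé

"the folio" in the second sentence is given — already mentioned in the context.
"Chloé" has no antecedent in the context; it is discourse-new.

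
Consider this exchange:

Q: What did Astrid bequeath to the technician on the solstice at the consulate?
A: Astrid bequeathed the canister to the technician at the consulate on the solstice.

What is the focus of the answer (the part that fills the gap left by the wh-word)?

The wh-word "what" asks about the direct object.
In the answer, "Astrid", "to the technician", "at the consulate" and "on the solstice" are given — repeated from the question.
The constituent filling the direct object gap is "the canister"; that is the focus and would carry nuclear stress.

the canister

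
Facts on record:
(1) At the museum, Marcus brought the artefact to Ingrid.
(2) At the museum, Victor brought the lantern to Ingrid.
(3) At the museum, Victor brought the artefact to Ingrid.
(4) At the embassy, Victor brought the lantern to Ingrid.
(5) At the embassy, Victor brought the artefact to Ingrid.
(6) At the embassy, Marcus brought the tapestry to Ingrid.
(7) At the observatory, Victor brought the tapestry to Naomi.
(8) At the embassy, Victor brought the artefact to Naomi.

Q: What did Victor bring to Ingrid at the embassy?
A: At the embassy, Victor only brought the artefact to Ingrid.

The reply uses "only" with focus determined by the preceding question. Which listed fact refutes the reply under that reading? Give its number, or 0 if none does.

4

The question "What did ...?" targets the thing, so in the reply the focus falls on "the artefact".
"Only" then excludes alternative things while the background — same agent, recipient, setting (Victor / Ingrid / at the embassy) — is held fixed.
Fact (4) keeps same agent, recipient, setting (Victor / Ingrid / at the embassy) but has thing = the lantern; that refutes the reply.
(Fact (3) would refute a reading with focus on the setting — but that is not what the question asks.)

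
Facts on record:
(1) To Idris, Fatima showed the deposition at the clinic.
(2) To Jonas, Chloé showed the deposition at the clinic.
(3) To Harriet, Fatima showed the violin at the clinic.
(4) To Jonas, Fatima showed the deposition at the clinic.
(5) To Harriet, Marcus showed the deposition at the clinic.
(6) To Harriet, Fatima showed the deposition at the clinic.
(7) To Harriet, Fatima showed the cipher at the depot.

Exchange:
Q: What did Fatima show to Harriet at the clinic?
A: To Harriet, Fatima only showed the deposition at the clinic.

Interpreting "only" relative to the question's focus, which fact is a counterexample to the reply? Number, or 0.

The question "What did ...?" targets the thing, so in the reply the focus falls on "the deposition".
So "only" ranges over things; the rest (Fatima as agent and Harriet as recipient and at the clinic as setting) is presupposed.
Fact (3) shares the background with a different thing (the violin) — counterexample.
(Fact (1) would refute a reading with focus on the recipient — but that is not what the question asks.)

3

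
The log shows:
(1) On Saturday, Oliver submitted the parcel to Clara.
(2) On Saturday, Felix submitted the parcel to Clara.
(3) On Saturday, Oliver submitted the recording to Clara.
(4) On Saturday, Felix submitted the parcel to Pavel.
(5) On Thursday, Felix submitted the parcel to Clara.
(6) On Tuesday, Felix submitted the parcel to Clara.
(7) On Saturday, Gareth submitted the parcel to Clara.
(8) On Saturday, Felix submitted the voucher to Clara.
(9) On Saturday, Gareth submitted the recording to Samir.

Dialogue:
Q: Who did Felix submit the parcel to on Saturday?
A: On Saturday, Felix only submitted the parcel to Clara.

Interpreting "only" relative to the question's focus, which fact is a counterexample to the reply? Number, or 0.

The question "Who did ... to ...?" targets the recipient, so in the reply the focus falls on "Clara".
"Only" then excludes alternative recipients while the background — Felix as agent and the parcel as thing and on Saturday as setting — is held fixed.
Fact (4) keeps Felix as agent and the parcel as thing and on Saturday as setting but has recipient = Pavel; that refutes the reply.
(Fact (5) would refute a reading with focus on the setting — but that is not what the question asks.)

4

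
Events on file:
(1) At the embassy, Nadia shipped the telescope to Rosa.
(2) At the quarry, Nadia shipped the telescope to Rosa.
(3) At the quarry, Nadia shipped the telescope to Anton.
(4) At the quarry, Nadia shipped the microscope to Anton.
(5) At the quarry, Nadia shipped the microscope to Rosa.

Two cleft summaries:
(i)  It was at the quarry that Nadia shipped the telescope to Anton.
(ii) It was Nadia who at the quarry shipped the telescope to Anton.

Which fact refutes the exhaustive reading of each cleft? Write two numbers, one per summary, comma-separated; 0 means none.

0, 0

(i): focus "at the quarry". No fact shares agent = Nadia, thing = the telescope, recipient = Anton with a different setting. 0.
(ii): focus "Nadia". No fact shares thing = the telescope, recipient = Anton, setting = at the quarry with a different agent. 0.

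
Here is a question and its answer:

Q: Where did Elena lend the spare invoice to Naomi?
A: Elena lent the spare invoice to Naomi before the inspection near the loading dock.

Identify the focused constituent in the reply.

The wh-word "where" asks about the location.
In the answer, "Elena", "the spare invoice" and "to Naomi" are given — repeated from the question.
"before the inspection" is also new, but it specifies the time, which is not what the question asks about — so it is not the focus.
The constituent filling the location gap is "near the loading dock"; that is the focus.

near the loading dock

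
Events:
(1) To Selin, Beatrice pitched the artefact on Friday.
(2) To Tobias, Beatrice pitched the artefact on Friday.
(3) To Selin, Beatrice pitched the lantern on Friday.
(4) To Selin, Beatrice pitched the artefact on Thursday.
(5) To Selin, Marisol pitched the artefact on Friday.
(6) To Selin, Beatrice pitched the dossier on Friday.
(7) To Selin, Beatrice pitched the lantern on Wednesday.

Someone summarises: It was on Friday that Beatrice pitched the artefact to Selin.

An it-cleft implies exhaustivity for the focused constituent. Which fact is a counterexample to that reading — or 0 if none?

Focus of the cleft: "on Friday" (the setting). Presupposed background: agent = Beatrice, thing = the artefact, recipient = Selin.
The exhaustive reading says no other setting fits that background.
Fact (4) shares the background but with setting = on Thursday; exhaustivity is violated.

4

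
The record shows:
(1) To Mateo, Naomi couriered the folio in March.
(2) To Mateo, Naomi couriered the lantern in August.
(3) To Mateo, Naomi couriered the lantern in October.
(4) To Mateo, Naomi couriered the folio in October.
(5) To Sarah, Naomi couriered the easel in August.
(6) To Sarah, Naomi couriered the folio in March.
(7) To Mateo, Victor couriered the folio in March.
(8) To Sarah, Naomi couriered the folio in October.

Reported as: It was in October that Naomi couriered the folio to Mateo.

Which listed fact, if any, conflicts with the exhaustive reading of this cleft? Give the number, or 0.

1

The cleft puts "in October" in focus and presupposes the open proposition with agent = Naomi, thing = the folio, recipient = Mateo.
The exhaustive reading says no other setting fits that background.
But fact (1) also has agent = Naomi, thing = the folio, recipient = Mateo, with setting = in March — so the exhaustive reading fails.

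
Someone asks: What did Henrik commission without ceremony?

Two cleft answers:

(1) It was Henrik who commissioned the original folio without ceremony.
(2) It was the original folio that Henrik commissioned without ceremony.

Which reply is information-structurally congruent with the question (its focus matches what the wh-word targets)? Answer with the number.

2

The question word "what" targets the direct object.
Option (1) clefts "Henrik" — the subject (agent), not what was asked.
Option (2) clefts "the original folio" — that matches what the question asks about.
So the congruent reply is (2).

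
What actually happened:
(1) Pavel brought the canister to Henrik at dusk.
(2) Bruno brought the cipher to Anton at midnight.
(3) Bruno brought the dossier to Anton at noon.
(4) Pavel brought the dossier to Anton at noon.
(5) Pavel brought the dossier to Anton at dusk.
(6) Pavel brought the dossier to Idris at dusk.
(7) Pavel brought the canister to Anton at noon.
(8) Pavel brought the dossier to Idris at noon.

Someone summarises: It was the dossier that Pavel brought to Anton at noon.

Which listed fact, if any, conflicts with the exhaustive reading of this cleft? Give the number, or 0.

Focus of the cleft: "the dossier" (the thing). Presupposed background: Pavel as agent and Anton as recipient and at noon as setting.
The exhaustive reading says no other thing fits that background.
But fact (7) also has Pavel as agent and Anton as recipient and at noon as setting, with thing = the canister — so the exhaustive reading fails.

7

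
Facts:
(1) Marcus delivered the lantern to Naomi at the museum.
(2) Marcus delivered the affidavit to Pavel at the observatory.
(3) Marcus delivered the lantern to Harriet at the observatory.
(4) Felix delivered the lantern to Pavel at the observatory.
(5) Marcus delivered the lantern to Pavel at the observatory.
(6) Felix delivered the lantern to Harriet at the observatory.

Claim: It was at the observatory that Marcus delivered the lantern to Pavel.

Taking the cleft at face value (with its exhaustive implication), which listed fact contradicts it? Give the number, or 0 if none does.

The cleft puts "at the observatory" in focus and presupposes the open proposition with same agent, thing, recipient (Marcus / the lantern / Pavel).
Exhaustivity: at the observatory is the only setting satisfying that background.
No listed fact matches the background with a different setting. Exhaustivity holds.

0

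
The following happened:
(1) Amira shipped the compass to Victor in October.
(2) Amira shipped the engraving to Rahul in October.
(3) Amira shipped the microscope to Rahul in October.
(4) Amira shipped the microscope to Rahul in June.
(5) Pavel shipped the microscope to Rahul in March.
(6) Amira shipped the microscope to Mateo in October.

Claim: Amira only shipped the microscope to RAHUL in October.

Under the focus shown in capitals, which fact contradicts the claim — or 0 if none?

6

The capitals mark "Rahul" as focus. So "only" rules out other recipients, with the rest (agent = Amira, thing = the microscope, setting = in October) as background.
Fact (6) shares the background but differs in recipient (Mateo) — a counterexample.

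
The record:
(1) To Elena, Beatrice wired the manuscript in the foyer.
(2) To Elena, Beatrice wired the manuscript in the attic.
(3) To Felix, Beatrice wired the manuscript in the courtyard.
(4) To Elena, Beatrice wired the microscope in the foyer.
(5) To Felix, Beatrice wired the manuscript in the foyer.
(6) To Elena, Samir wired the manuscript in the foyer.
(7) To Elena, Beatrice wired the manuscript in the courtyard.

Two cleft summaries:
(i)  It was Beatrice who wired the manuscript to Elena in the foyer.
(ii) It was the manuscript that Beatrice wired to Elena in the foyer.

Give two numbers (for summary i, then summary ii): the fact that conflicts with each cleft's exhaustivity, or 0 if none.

6, 4

(i): focus "Beatrice". Looking for the manuscript as thing and Elena as recipient and in the foyer as setting with some other agent — fact (6) has Samir there. Refuted.
(ii): focus "the manuscript". Looking for Beatrice as agent and Elena as recipient and in the foyer as setting with some other thing — fact (4) has the microscope there. Refuted.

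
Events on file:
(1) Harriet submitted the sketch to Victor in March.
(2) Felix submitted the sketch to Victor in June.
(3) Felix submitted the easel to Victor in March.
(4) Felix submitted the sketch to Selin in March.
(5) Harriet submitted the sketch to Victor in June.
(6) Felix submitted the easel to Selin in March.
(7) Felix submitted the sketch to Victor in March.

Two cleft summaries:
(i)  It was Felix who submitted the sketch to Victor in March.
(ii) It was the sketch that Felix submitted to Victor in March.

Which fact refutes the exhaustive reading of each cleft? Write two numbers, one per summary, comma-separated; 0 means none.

1, 3

(i): focus "Felix". Looking for thing = the sketch, recipient = Victor, setting = in March with some other agent — fact (1) has Harriet there. Refuted.
(ii): focus "the sketch". Looking for agent = Felix, recipient = Victor, setting = in March with some other thing — fact (3) has the easel there. Refuted.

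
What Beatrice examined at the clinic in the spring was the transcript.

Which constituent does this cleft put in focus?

In a pseudo-cleft "What ... was X", the post-copular constituent X is the focus.
Here the focus is "the transcript". The backgrounded (presupposed) material includes "Beatrice", "in the spring" and "at the clinic".

the transcript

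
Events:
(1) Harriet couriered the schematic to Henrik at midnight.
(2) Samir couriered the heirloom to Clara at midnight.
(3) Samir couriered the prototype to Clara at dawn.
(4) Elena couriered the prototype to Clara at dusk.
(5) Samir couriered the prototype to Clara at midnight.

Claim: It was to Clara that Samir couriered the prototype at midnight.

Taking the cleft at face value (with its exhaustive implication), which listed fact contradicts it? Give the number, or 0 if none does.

0

Focus of the cleft: "Clara" (the recipient). Presupposed background: agent = Samir, thing = the prototype, setting = at midnight.
The exhaustive reading says no other recipient fits that background.
No listed fact matches the background with a different recipient. Exhaustivity holds.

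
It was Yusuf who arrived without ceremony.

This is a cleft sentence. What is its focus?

In an it-cleft "It was X that/who ...", the clefted constituent X is the focus; the that/who-clause expresses the presupposed open proposition.
Here the focus is "Yusuf". The backgrounded (presupposed) material includes "without ceremony".

Yusuf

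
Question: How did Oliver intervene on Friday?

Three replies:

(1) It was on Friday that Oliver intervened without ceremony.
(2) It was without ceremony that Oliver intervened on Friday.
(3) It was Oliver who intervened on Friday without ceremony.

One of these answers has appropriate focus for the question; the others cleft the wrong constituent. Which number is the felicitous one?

The question word "how" targets the manner.
Option (1) clefts "on Friday" — the time, not what was asked.
Option (2) clefts "without ceremony" — that matches what the question asks about.
Option (3) clefts "Oliver" — the subject (agent), not what was asked.
So the congruent reply is (2).

2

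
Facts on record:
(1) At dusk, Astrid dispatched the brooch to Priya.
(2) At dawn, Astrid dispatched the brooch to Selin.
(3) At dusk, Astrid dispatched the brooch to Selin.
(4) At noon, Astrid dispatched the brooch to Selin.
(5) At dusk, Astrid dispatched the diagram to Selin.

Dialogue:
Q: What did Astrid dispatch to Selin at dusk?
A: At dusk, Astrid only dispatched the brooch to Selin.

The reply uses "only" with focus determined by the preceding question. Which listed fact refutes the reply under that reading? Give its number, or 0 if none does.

5

The question "What did ...?" targets the thing, so in the reply the focus falls on "the brooch".
So "only" ranges over things; the rest (Astrid as agent and Selin as recipient and at dusk as setting) is presupposed.
Fact (5) shares the background with a different thing (the diagram) — counterexample.
(Fact (2) would refute a reading with focus on the setting — but that is not what the question asks.)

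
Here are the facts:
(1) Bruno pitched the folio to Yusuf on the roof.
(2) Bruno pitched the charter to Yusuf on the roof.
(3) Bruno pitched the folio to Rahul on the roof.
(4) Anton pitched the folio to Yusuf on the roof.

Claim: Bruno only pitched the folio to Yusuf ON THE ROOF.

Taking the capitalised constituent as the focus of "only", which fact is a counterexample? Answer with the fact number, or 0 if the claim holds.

0

The capitals mark "on the roof" as focus. So "only" rules out other settings, with the rest (same agent, thing, recipient (Bruno / the folio / Yusuf)) as background.
No fact matches same agent, thing, recipient (Bruno / the folio / Yusuf) with a different setting — every other fact differs on at least one backgrounded slot. So no fact refutes it.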